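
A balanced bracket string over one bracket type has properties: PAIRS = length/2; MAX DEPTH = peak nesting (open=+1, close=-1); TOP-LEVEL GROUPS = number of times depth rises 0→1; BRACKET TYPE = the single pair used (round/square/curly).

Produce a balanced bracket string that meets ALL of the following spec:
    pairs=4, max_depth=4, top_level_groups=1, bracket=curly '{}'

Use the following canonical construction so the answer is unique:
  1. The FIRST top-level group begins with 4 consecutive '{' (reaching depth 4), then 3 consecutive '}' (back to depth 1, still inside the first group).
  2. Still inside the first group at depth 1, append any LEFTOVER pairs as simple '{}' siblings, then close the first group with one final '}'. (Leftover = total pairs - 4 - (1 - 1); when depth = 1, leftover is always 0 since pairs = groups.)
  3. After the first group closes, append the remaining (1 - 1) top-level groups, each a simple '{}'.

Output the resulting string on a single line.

Spec: pairs=4 depth=4 groups=1
Leftover pairs = 4 - 4 - (1-1) = 0
First group: deep chain of depth 4 + 0 sibling pairs
Remaining 0 groups: simple '{}' each

Answer: {{{{}}}}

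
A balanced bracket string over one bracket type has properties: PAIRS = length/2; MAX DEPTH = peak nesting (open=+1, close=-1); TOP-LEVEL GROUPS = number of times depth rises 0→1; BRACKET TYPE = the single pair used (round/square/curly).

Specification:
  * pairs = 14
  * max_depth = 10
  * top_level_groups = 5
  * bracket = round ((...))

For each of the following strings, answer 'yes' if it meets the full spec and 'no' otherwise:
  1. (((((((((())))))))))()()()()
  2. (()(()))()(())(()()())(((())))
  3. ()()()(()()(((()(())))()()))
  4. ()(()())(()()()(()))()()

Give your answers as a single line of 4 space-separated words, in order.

Answer: yes no no no

Derivation:
String 1 '(((((((((())))))))))()()()()': depth seq [1 2 3 4 5 6 7 8 9 10 9 8 7 6 5 4 3 2 1 0 1 0 1 0 1 0 1 0]
  -> pairs=14 depth=10 groups=5 -> yes
String 2 '(()(()))()(())(()()())(((())))': depth seq [1 2 1 2 3 2 1 0 1 0 1 2 1 0 1 2 1 2 1 2 1 0 1 2 3 4 3 2 1 0]
  -> pairs=15 depth=4 groups=5 -> no
String 3 '()()()(()()(((()(())))()()))': depth seq [1 0 1 0 1 0 1 2 1 2 1 2 3 4 5 4 5 6 5 4 3 2 3 2 3 2 1 0]
  -> pairs=14 depth=6 groups=4 -> no
String 4 '()(()())(()()()(()))()()': depth seq [1 0 1 2 1 2 1 0 1 2 1 2 1 2 1 2 3 2 1 0 1 0 1 0]
  -> pairs=12 depth=3 groups=5 -> no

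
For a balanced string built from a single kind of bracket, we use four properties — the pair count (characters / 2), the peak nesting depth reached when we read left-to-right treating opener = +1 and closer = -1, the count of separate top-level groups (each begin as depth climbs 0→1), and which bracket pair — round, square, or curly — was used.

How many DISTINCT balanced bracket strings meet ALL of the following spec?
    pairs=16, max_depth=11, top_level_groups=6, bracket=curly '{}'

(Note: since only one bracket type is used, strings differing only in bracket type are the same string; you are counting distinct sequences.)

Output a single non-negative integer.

Spec: pairs=16 depth=11 groups=6
Count(depth <= 11) = 1225785
Count(depth <= 10) = 1225779
Count(depth == 11) = 1225785 - 1225779 = 6

Answer: 6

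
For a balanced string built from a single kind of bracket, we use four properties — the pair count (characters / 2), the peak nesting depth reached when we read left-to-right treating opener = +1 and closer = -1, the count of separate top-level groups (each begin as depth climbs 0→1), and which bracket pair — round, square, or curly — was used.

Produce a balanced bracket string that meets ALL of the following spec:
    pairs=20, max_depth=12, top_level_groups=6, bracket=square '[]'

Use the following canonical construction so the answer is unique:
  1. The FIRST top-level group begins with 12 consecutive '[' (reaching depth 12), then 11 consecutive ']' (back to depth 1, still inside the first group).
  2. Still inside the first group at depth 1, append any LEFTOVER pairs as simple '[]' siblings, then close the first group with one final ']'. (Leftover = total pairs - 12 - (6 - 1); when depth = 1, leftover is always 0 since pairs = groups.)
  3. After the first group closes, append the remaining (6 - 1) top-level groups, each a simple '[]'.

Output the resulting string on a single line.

Spec: pairs=20 depth=12 groups=6
Leftover pairs = 20 - 12 - (6-1) = 3
First group: deep chain of depth 12 + 3 sibling pairs
Remaining 5 groups: simple '[]' each

Answer: [[[[[[[[[[[[]]]]]]]]]]][][][]][][][][][]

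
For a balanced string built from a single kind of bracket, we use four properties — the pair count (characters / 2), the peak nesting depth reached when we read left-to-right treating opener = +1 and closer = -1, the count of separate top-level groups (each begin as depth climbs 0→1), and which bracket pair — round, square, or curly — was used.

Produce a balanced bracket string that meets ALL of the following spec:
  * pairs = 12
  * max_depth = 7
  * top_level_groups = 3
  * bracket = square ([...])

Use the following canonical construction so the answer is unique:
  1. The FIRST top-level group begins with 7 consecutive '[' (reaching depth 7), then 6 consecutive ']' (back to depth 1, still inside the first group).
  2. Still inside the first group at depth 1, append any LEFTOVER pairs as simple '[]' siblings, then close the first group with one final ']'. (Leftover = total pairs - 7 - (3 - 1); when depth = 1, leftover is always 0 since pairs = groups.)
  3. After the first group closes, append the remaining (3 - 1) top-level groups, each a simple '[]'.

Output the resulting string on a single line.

Answer: [[[[[[[]]]]]][][][]][][]

Derivation:
Spec: pairs=12 depth=7 groups=3
Leftover pairs = 12 - 7 - (3-1) = 3
First group: deep chain of depth 7 + 3 sibling pairs
Remaining 2 groups: simple '[]' each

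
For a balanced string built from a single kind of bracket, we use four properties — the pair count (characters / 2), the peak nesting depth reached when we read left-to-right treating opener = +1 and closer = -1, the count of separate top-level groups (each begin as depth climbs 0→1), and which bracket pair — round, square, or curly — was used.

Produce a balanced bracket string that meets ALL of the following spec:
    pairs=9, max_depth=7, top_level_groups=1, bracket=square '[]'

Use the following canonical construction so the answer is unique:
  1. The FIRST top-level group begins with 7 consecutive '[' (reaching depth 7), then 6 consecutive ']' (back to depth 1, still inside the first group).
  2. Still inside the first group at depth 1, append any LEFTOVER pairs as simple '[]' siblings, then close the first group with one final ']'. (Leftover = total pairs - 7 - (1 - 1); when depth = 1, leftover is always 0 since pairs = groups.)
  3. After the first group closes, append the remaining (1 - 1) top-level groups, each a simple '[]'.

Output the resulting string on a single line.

Answer: [[[[[[[]]]]]][][]]

Derivation:
Spec: pairs=9 depth=7 groups=1
Leftover pairs = 9 - 7 - (1-1) = 2
First group: deep chain of depth 7 + 2 sibling pairs
Remaining 0 groups: simple '[]' each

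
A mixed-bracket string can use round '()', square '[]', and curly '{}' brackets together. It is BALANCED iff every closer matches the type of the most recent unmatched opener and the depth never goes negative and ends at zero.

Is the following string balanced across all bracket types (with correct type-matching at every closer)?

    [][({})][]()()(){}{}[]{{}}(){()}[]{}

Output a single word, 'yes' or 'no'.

pos 0: push '['; stack = [
pos 1: ']' matches '['; pop; stack = (empty)
pos 2: push '['; stack = [
pos 3: push '('; stack = [(
pos 4: push '{'; stack = [({
pos 5: '}' matches '{'; pop; stack = [(
pos 6: ')' matches '('; pop; stack = [
pos 7: ']' matches '['; pop; stack = (empty)
pos 8: push '['; stack = [
pos 9: ']' matches '['; pop; stack = (empty)
pos 10: push '('; stack = (
pos 11: ')' matches '('; pop; stack = (empty)
pos 12: push '('; stack = (
pos 13: ')' matches '('; pop; stack = (empty)
pos 14: push '('; stack = (
pos 15: ')' matches '('; pop; stack = (empty)
pos 16: push '{'; stack = {
pos 17: '}' matches '{'; pop; stack = (empty)
pos 18: push '{'; stack = {
pos 19: '}' matches '{'; pop; stack = (empty)
pos 20: push '['; stack = [
pos 21: ']' matches '['; pop; stack = (empty)
pos 22: push '{'; stack = {
pos 23: push '{'; stack = {{
pos 24: '}' matches '{'; pop; stack = {
pos 25: '}' matches '{'; pop; stack = (empty)
pos 26: push '('; stack = (
pos 27: ')' matches '('; pop; stack = (empty)
pos 28: push '{'; stack = {
pos 29: push '('; stack = {(
pos 30: ')' matches '('; pop; stack = {
pos 31: '}' matches '{'; pop; stack = (empty)
pos 32: push '['; stack = [
pos 33: ']' matches '['; pop; stack = (empty)
pos 34: push '{'; stack = {
pos 35: '}' matches '{'; pop; stack = (empty)
end: stack empty → VALID
Verdict: properly nested → yes

Answer: yes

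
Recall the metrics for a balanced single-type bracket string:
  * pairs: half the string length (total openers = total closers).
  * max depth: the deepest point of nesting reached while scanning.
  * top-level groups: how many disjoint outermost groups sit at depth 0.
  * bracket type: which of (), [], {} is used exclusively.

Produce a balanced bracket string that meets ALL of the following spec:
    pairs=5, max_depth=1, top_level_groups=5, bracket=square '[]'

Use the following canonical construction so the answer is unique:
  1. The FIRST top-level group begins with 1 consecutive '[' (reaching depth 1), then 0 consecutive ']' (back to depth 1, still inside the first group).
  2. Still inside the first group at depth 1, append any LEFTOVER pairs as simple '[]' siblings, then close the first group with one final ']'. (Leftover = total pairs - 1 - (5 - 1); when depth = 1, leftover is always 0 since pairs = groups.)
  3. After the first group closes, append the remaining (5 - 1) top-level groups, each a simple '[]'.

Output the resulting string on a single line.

Spec: pairs=5 depth=1 groups=5
Leftover pairs = 5 - 1 - (5-1) = 0
First group: deep chain of depth 1 + 0 sibling pairs
Remaining 4 groups: simple '[]' each

Answer: [][][][][]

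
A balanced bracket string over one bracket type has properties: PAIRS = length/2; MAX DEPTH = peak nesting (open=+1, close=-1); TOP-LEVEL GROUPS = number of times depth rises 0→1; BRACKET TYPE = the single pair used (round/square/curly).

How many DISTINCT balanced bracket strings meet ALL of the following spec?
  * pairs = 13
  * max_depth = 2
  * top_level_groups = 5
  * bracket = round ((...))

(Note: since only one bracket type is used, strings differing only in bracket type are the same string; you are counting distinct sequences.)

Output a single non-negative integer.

Answer: 495

Derivation:
Spec: pairs=13 depth=2 groups=5
Count(depth <= 2) = 495
Count(depth <= 1) = 0
Count(depth == 2) = 495 - 0 = 495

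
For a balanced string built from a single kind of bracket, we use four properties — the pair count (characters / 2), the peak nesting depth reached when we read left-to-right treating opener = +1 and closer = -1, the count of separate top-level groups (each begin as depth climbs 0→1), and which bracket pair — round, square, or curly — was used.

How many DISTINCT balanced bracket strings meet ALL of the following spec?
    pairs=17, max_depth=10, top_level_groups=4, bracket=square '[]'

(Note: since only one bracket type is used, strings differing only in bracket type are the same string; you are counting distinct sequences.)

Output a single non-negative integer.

Answer: 55912

Derivation:
Spec: pairs=17 depth=10 groups=4
Count(depth <= 10) = 15956496
Count(depth <= 9) = 15900584
Count(depth == 10) = 15956496 - 15900584 = 55912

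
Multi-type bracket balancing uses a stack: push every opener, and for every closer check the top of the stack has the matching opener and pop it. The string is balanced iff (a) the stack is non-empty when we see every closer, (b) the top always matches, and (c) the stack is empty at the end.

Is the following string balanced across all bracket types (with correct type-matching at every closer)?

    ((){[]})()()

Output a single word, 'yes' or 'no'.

pos 0: push '('; stack = (
pos 1: push '('; stack = ((
pos 2: ')' matches '('; pop; stack = (
pos 3: push '{'; stack = ({
pos 4: push '['; stack = ({[
pos 5: ']' matches '['; pop; stack = ({
pos 6: '}' matches '{'; pop; stack = (
pos 7: ')' matches '('; pop; stack = (empty)
pos 8: push '('; stack = (
pos 9: ')' matches '('; pop; stack = (empty)
pos 10: push '('; stack = (
pos 11: ')' matches '('; pop; stack = (empty)
end: stack empty → VALID
Verdict: properly nested → yes

Answer: yes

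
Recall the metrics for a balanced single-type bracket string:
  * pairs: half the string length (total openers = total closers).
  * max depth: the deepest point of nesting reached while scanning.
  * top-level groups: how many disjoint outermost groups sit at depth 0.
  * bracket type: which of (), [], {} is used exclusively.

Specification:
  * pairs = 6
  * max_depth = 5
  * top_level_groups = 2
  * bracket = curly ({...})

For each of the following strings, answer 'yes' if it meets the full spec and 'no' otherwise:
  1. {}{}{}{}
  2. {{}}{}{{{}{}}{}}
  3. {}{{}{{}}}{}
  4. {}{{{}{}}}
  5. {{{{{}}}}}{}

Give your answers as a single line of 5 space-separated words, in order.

Answer: no no no no yes

Derivation:
String 1 '{}{}{}{}': depth seq [1 0 1 0 1 0 1 0]
  -> pairs=4 depth=1 groups=4 -> no
String 2 '{{}}{}{{{}{}}{}}': depth seq [1 2 1 0 1 0 1 2 3 2 3 2 1 2 1 0]
  -> pairs=8 depth=3 groups=3 -> no
String 3 '{}{{}{{}}}{}': depth seq [1 0 1 2 1 2 3 2 1 0 1 0]
  -> pairs=6 depth=3 groups=3 -> no
String 4 '{}{{{}{}}}': depth seq [1 0 1 2 3 2 3 2 1 0]
  -> pairs=5 depth=3 groups=2 -> no
String 5 '{{{{{}}}}}{}': depth seq [1 2 3 4 5 4 3 2 1 0 1 0]
  -> pairs=6 depth=5 groups=2 -> yes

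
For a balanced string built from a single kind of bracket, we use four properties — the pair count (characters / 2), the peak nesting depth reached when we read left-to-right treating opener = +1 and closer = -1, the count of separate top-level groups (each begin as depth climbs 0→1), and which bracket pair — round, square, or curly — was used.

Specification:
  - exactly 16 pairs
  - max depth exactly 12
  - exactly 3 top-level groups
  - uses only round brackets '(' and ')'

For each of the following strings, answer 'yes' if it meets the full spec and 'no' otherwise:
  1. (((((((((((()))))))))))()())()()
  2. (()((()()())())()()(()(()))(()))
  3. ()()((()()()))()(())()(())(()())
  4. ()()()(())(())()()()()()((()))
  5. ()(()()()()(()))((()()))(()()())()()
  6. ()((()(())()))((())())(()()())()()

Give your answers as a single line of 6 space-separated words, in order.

Answer: yes no no no no no

Derivation:
String 1 '(((((((((((()))))))))))()())()()': depth seq [1 2 3 4 5 6 7 8 9 10 11 12 11 10 9 8 7 6 5 4 3 2 1 2 1 2 1 0 1 0 1 0]
  -> pairs=16 depth=12 groups=3 -> yes
String 2 '(()((()()())())()()(()(()))(()))': depth seq [1 2 1 2 3 4 3 4 3 4 3 2 3 2 1 2 1 2 1 2 3 2 3 4 3 2 1 2 3 2 1 0]
  -> pairs=16 depth=4 groups=1 -> no
String 3 '()()((()()()))()(())()(())(()())': depth seq [1 0 1 0 1 2 3 2 3 2 3 2 1 0 1 0 1 2 1 0 1 0 1 2 1 0 1 2 1 2 1 0]
  -> pairs=16 depth=3 groups=8 -> no
String 4 '()()()(())(())()()()()()((()))': depth seq [1 0 1 0 1 0 1 2 1 0 1 2 1 0 1 0 1 0 1 0 1 0 1 0 1 2 3 2 1 0]
  -> pairs=15 depth=3 groups=11 -> no
String 5 '()(()()()()(()))((()()))(()()())()()': depth seq [1 0 1 2 1 2 1 2 1 2 1 2 3 2 1 0 1 2 3 2 3 2 1 0 1 2 1 2 1 2 1 0 1 0 1 0]
  -> pairs=18 depth=3 groups=6 -> no
String 6 '()((()(())()))((())())(()()())()()': depth seq [1 0 1 2 3 2 3 4 3 2 3 2 1 0 1 2 3 2 1 2 1 0 1 2 1 2 1 2 1 0 1 0 1 0]
  -> pairs=17 depth=4 groups=6 -> no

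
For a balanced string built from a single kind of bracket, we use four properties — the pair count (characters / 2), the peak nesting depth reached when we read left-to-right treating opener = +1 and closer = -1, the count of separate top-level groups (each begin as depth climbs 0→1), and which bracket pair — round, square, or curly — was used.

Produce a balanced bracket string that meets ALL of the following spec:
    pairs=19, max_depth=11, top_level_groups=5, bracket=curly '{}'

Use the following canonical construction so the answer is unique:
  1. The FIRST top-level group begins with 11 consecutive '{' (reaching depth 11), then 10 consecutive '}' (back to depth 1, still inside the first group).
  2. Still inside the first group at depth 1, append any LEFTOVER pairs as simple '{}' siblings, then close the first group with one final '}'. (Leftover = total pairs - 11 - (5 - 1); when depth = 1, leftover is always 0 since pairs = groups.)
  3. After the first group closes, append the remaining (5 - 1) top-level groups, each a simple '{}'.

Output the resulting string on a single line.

Answer: {{{{{{{{{{{}}}}}}}}}}{}{}{}{}}{}{}{}{}

Derivation:
Spec: pairs=19 depth=11 groups=5
Leftover pairs = 19 - 11 - (5-1) = 4
First group: deep chain of depth 11 + 4 sibling pairs
Remaining 4 groups: simple '{}' each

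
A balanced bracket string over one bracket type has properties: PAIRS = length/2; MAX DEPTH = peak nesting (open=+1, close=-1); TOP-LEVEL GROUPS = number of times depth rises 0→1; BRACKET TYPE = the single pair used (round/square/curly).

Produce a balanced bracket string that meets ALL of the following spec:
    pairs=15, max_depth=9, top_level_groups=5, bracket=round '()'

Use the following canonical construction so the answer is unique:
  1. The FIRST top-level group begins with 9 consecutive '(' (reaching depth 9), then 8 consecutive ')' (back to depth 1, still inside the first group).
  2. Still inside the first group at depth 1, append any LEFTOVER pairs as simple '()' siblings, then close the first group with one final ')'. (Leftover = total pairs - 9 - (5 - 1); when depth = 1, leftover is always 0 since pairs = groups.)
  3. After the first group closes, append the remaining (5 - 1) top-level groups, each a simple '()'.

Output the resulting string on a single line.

Spec: pairs=15 depth=9 groups=5
Leftover pairs = 15 - 9 - (5-1) = 2
First group: deep chain of depth 9 + 2 sibling pairs
Remaining 4 groups: simple '()' each

Answer: ((((((((())))))))()())()()()()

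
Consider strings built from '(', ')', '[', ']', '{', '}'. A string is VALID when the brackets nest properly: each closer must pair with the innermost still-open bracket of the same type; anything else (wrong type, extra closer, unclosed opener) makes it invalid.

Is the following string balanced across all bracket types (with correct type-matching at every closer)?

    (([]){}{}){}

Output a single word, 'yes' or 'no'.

Answer: yes

Derivation:
pos 0: push '('; stack = (
pos 1: push '('; stack = ((
pos 2: push '['; stack = (([
pos 3: ']' matches '['; pop; stack = ((
pos 4: ')' matches '('; pop; stack = (
pos 5: push '{'; stack = ({
pos 6: '}' matches '{'; pop; stack = (
pos 7: push '{'; stack = ({
pos 8: '}' matches '{'; pop; stack = (
pos 9: ')' matches '('; pop; stack = (empty)
pos 10: push '{'; stack = {
pos 11: '}' matches '{'; pop; stack = (empty)
end: stack empty → VALID
Verdict: properly nested → yes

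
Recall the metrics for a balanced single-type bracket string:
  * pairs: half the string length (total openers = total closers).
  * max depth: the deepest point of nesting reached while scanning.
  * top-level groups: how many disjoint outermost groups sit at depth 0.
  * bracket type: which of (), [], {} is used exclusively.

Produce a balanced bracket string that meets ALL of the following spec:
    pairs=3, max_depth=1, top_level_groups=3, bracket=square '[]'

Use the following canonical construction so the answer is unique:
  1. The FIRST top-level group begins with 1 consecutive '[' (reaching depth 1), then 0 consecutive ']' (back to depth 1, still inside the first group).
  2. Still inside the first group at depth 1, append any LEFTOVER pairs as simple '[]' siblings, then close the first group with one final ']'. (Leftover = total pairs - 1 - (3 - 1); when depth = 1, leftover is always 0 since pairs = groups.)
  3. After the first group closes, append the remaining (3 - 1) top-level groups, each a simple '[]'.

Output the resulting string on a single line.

Spec: pairs=3 depth=1 groups=3
Leftover pairs = 3 - 1 - (3-1) = 0
First group: deep chain of depth 1 + 0 sibling pairs
Remaining 2 groups: simple '[]' each

Answer: [][][]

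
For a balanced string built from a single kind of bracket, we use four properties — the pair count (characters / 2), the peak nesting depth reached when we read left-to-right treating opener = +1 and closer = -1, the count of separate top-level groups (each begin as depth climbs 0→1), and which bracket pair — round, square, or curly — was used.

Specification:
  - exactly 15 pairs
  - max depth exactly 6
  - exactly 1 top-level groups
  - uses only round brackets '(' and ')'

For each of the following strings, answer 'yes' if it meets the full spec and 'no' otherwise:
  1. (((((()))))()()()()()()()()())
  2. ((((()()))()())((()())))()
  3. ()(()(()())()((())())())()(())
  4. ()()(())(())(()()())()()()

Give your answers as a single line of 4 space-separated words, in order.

Answer: yes no no no

Derivation:
String 1 '(((((()))))()()()()()()()()())': depth seq [1 2 3 4 5 6 5 4 3 2 1 2 1 2 1 2 1 2 1 2 1 2 1 2 1 2 1 2 1 0]
  -> pairs=15 depth=6 groups=1 -> yes
String 2 '((((()()))()())((()())))()': depth seq [1 2 3 4 5 4 5 4 3 2 3 2 3 2 1 2 3 4 3 4 3 2 1 0 1 0]
  -> pairs=13 depth=5 groups=2 -> no
String 3 '()(()(()())()((())())())()(())': depth seq [1 0 1 2 1 2 3 2 3 2 1 2 1 2 3 4 3 2 3 2 1 2 1 0 1 0 1 2 1 0]
  -> pairs=15 depth=4 groups=4 -> no
String 4 '()()(())(())(()()())()()()': depth seq [1 0 1 0 1 2 1 0 1 2 1 0 1 2 1 2 1 2 1 0 1 0 1 0 1 0]
  -> pairs=13 depth=2 groups=8 -> no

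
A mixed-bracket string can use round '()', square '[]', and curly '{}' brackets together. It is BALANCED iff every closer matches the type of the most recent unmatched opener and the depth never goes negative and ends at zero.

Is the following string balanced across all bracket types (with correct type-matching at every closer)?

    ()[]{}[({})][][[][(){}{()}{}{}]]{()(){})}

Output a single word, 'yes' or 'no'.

pos 0: push '('; stack = (
pos 1: ')' matches '('; pop; stack = (empty)
pos 2: push '['; stack = [
pos 3: ']' matches '['; pop; stack = (empty)
pos 4: push '{'; stack = {
pos 5: '}' matches '{'; pop; stack = (empty)
pos 6: push '['; stack = [
pos 7: push '('; stack = [(
pos 8: push '{'; stack = [({
pos 9: '}' matches '{'; pop; stack = [(
pos 10: ')' matches '('; pop; stack = [
pos 11: ']' matches '['; pop; stack = (empty)
pos 12: push '['; stack = [
pos 13: ']' matches '['; pop; stack = (empty)
pos 14: push '['; stack = [
pos 15: push '['; stack = [[
pos 16: ']' matches '['; pop; stack = [
pos 17: push '['; stack = [[
pos 18: push '('; stack = [[(
pos 19: ')' matches '('; pop; stack = [[
pos 20: push '{'; stack = [[{
pos 21: '}' matches '{'; pop; stack = [[
pos 22: push '{'; stack = [[{
pos 23: push '('; stack = [[{(
pos 24: ')' matches '('; pop; stack = [[{
pos 25: '}' matches '{'; pop; stack = [[
pos 26: push '{'; stack = [[{
pos 27: '}' matches '{'; pop; stack = [[
pos 28: push '{'; stack = [[{
pos 29: '}' matches '{'; pop; stack = [[
pos 30: ']' matches '['; pop; stack = [
pos 31: ']' matches '['; pop; stack = (empty)
pos 32: push '{'; stack = {
pos 33: push '('; stack = {(
pos 34: ')' matches '('; pop; stack = {
pos 35: push '('; stack = {(
pos 36: ')' matches '('; pop; stack = {
pos 37: push '{'; stack = {{
pos 38: '}' matches '{'; pop; stack = {
pos 39: saw closer ')' but top of stack is '{' (expected '}') → INVALID
Verdict: type mismatch at position 39: ')' closes '{' → no

Answer: no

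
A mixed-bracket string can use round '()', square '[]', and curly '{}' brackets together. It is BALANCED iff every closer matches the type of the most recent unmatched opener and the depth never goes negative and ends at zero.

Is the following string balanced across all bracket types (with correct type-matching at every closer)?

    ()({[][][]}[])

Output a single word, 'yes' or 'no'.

pos 0: push '('; stack = (
pos 1: ')' matches '('; pop; stack = (empty)
pos 2: push '('; stack = (
pos 3: push '{'; stack = ({
pos 4: push '['; stack = ({[
pos 5: ']' matches '['; pop; stack = ({
pos 6: push '['; stack = ({[
pos 7: ']' matches '['; pop; stack = ({
pos 8: push '['; stack = ({[
pos 9: ']' matches '['; pop; stack = ({
pos 10: '}' matches '{'; pop; stack = (
pos 11: push '['; stack = ([
pos 12: ']' matches '['; pop; stack = (
pos 13: ')' matches '('; pop; stack = (empty)
end: stack empty → VALID
Verdict: properly nested → yes

Answer: yes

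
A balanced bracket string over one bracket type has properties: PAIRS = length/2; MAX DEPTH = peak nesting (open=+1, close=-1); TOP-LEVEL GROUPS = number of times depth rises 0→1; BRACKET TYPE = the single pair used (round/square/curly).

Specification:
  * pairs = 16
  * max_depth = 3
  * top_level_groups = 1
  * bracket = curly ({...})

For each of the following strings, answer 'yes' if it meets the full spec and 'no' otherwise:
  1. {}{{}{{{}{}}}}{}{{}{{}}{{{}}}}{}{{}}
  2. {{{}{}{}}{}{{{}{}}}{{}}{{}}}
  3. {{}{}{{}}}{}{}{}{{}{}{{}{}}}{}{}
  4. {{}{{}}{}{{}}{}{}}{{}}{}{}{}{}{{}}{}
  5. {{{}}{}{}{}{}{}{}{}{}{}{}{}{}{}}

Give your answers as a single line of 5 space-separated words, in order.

String 1 '{}{{}{{{}{}}}}{}{{}{{}}{{{}}}}{}{{}}': depth seq [1 0 1 2 1 2 3 4 3 4 3 2 1 0 1 0 1 2 1 2 3 2 1 2 3 4 3 2 1 0 1 0 1 2 1 0]
  -> pairs=18 depth=4 groups=6 -> no
String 2 '{{{}{}{}}{}{{{}{}}}{{}}{{}}}': depth seq [1 2 3 2 3 2 3 2 1 2 1 2 3 4 3 4 3 2 1 2 3 2 1 2 3 2 1 0]
  -> pairs=14 depth=4 groups=1 -> no
String 3 '{{}{}{{}}}{}{}{}{{}{}{{}{}}}{}{}': depth seq [1 2 1 2 1 2 3 2 1 0 1 0 1 0 1 0 1 2 1 2 1 2 3 2 3 2 1 0 1 0 1 0]
  -> pairs=16 depth=3 groups=7 -> no
String 4 '{{}{{}}{}{{}}{}{}}{{}}{}{}{}{}{{}}{}': depth seq [1 2 1 2 3 2 1 2 1 2 3 2 1 2 1 2 1 0 1 2 1 0 1 0 1 0 1 0 1 0 1 2 1 0 1 0]
  -> pairs=18 depth=3 groups=8 -> no
String 5 '{{{}}{}{}{}{}{}{}{}{}{}{}{}{}{}}': depth seq [1 2 3 2 1 2 1 2 1 2 1 2 1 2 1 2 1 2 1 2 1 2 1 2 1 2 1 2 1 2 1 0]
  -> pairs=16 depth=3 groups=1 -> yes

Answer: no no no no yes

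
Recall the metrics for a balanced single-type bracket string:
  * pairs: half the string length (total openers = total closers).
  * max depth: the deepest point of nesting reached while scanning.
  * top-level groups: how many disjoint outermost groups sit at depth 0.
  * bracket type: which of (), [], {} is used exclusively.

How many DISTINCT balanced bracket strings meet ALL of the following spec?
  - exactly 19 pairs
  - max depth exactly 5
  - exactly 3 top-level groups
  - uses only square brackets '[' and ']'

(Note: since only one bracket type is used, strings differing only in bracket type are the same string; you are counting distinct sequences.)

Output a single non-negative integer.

Spec: pairs=19 depth=5 groups=3
Count(depth <= 5) = 120471054
Count(depth <= 4) = 34550433
Count(depth == 5) = 120471054 - 34550433 = 85920621

Answer: 85920621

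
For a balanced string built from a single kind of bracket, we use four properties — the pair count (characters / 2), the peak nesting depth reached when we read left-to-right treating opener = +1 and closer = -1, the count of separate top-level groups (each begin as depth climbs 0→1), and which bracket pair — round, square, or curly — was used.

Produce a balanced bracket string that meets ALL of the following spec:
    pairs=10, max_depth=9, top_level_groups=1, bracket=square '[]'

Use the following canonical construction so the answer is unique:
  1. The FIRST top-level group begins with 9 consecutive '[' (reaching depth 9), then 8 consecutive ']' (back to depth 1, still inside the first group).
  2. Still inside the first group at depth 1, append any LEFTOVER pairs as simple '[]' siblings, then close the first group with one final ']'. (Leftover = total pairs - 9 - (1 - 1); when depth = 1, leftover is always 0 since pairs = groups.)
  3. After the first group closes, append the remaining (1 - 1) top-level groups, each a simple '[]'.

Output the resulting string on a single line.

Answer: [[[[[[[[[]]]]]]]][]]

Derivation:
Spec: pairs=10 depth=9 groups=1
Leftover pairs = 10 - 9 - (1-1) = 1
First group: deep chain of depth 9 + 1 sibling pairs
Remaining 0 groups: simple '[]' each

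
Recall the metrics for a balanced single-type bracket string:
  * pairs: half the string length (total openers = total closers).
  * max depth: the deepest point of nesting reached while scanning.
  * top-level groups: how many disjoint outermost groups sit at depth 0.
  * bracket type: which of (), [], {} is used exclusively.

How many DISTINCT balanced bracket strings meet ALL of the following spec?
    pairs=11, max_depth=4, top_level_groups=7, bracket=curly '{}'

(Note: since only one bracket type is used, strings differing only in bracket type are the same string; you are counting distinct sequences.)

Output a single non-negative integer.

Spec: pairs=11 depth=4 groups=7
Count(depth <= 4) = 630
Count(depth <= 3) = 553
Count(depth == 4) = 630 - 553 = 77

Answer: 77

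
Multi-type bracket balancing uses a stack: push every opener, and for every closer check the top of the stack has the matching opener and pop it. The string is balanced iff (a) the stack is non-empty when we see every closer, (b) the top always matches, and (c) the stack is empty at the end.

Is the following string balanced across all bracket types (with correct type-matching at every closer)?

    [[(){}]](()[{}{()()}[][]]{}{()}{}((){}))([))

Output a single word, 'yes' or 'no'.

pos 0: push '['; stack = [
pos 1: push '['; stack = [[
pos 2: push '('; stack = [[(
pos 3: ')' matches '('; pop; stack = [[
pos 4: push '{'; stack = [[{
pos 5: '}' matches '{'; pop; stack = [[
pos 6: ']' matches '['; pop; stack = [
pos 7: ']' matches '['; pop; stack = (empty)
pos 8: push '('; stack = (
pos 9: push '('; stack = ((
pos 10: ')' matches '('; pop; stack = (
pos 11: push '['; stack = ([
pos 12: push '{'; stack = ([{
pos 13: '}' matches '{'; pop; stack = ([
pos 14: push '{'; stack = ([{
pos 15: push '('; stack = ([{(
pos 16: ')' matches '('; pop; stack = ([{
pos 17: push '('; stack = ([{(
pos 18: ')' matches '('; pop; stack = ([{
pos 19: '}' matches '{'; pop; stack = ([
pos 20: push '['; stack = ([[
pos 21: ']' matches '['; pop; stack = ([
pos 22: push '['; stack = ([[
pos 23: ']' matches '['; pop; stack = ([
pos 24: ']' matches '['; pop; stack = (
pos 25: push '{'; stack = ({
pos 26: '}' matches '{'; pop; stack = (
pos 27: push '{'; stack = ({
pos 28: push '('; stack = ({(
pos 29: ')' matches '('; pop; stack = ({
pos 30: '}' matches '{'; pop; stack = (
pos 31: push '{'; stack = ({
pos 32: '}' matches '{'; pop; stack = (
pos 33: push '('; stack = ((
pos 34: push '('; stack = (((
pos 35: ')' matches '('; pop; stack = ((
pos 36: push '{'; stack = (({
pos 37: '}' matches '{'; pop; stack = ((
pos 38: ')' matches '('; pop; stack = (
pos 39: ')' matches '('; pop; stack = (empty)
pos 40: push '('; stack = (
pos 41: push '['; stack = ([
pos 42: saw closer ')' but top of stack is '[' (expected ']') → INVALID
Verdict: type mismatch at position 42: ')' closes '[' → no

Answer: no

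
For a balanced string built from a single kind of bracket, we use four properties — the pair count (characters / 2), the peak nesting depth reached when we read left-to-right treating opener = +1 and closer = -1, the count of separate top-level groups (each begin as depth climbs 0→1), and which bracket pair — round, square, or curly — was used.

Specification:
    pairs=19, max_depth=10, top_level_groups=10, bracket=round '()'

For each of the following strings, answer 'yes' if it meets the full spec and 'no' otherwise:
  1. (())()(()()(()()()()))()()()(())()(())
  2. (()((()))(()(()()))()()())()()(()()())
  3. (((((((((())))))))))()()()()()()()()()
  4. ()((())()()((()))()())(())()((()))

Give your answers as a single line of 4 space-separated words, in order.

String 1 '(())()(()()(()()()()))()()()(())()(())': depth seq [1 2 1 0 1 0 1 2 1 2 1 2 3 2 3 2 3 2 3 2 1 0 1 0 1 0 1 0 1 2 1 0 1 0 1 2 1 0]
  -> pairs=19 depth=3 groups=9 -> no
String 2 '(()((()))(()(()()))()()())()()(()()())': depth seq [1 2 1 2 3 4 3 2 1 2 3 2 3 4 3 4 3 2 1 2 1 2 1 2 1 0 1 0 1 0 1 2 1 2 1 2 1 0]
  -> pairs=19 depth=4 groups=4 -> no
String 3 '(((((((((())))))))))()()()()()()()()()': depth seq [1 2 3 4 5 6 7 8 9 10 9 8 7 6 5 4 3 2 1 0 1 0 1 0 1 0 1 0 1 0 1 0 1 0 1 0 1 0]
  -> pairs=19 depth=10 groups=10 -> yes
String 4 '()((())()()((()))()())(())()((()))': depth seq [1 0 1 2 3 2 1 2 1 2 1 2 3 4 3 2 1 2 1 2 1 0 1 2 1 0 1 0 1 2 3 2 1 0]
  -> pairs=17 depth=4 groups=5 -> no

Answer: no no yes no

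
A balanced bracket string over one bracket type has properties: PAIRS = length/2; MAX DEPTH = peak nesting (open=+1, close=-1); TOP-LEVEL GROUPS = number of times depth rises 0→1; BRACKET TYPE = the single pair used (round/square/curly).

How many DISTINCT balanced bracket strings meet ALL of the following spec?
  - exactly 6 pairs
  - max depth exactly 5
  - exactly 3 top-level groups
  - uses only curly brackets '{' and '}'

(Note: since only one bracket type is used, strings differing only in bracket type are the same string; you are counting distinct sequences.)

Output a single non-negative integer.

Spec: pairs=6 depth=5 groups=3
Count(depth <= 5) = 28
Count(depth <= 4) = 28
Count(depth == 5) = 28 - 28 = 0

Answer: 0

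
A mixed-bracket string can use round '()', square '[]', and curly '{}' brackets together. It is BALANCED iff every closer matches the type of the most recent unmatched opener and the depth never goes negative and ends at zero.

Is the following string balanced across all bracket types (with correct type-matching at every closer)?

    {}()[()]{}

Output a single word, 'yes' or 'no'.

Answer: yes

Derivation:
pos 0: push '{'; stack = {
pos 1: '}' matches '{'; pop; stack = (empty)
pos 2: push '('; stack = (
pos 3: ')' matches '('; pop; stack = (empty)
pos 4: push '['; stack = [
pos 5: push '('; stack = [(
pos 6: ')' matches '('; pop; stack = [
pos 7: ']' matches '['; pop; stack = (empty)
pos 8: push '{'; stack = {
pos 9: '}' matches '{'; pop; stack = (empty)
end: stack empty → VALID
Verdict: properly nested → yes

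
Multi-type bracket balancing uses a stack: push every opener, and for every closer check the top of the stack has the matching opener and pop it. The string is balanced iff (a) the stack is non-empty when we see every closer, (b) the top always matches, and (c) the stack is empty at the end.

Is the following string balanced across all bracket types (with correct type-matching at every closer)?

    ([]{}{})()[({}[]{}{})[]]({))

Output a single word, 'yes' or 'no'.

Answer: no

Derivation:
pos 0: push '('; stack = (
pos 1: push '['; stack = ([
pos 2: ']' matches '['; pop; stack = (
pos 3: push '{'; stack = ({
pos 4: '}' matches '{'; pop; stack = (
pos 5: push '{'; stack = ({
pos 6: '}' matches '{'; pop; stack = (
pos 7: ')' matches '('; pop; stack = (empty)
pos 8: push '('; stack = (
pos 9: ')' matches '('; pop; stack = (empty)
pos 10: push '['; stack = [
pos 11: push '('; stack = [(
pos 12: push '{'; stack = [({
pos 13: '}' matches '{'; pop; stack = [(
pos 14: push '['; stack = [([
pos 15: ']' matches '['; pop; stack = [(
pos 16: push '{'; stack = [({
pos 17: '}' matches '{'; pop; stack = [(
pos 18: push '{'; stack = [({
pos 19: '}' matches '{'; pop; stack = [(
pos 20: ')' matches '('; pop; stack = [
pos 21: push '['; stack = [[
pos 22: ']' matches '['; pop; stack = [
pos 23: ']' matches '['; pop; stack = (empty)
pos 24: push '('; stack = (
pos 25: push '{'; stack = ({
pos 26: saw closer ')' but top of stack is '{' (expected '}') → INVALID
Verdict: type mismatch at position 26: ')' closes '{' → no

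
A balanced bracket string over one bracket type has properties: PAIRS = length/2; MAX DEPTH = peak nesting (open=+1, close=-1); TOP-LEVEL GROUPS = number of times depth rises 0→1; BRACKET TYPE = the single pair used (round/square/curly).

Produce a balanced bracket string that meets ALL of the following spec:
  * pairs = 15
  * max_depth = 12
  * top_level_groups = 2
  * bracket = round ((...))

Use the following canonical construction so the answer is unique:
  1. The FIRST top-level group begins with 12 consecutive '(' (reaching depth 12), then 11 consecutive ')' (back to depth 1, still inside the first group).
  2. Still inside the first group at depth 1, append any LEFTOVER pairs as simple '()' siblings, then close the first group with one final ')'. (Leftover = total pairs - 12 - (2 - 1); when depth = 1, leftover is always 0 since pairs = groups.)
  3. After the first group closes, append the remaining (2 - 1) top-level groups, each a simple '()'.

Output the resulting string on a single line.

Spec: pairs=15 depth=12 groups=2
Leftover pairs = 15 - 12 - (2-1) = 2
First group: deep chain of depth 12 + 2 sibling pairs
Remaining 1 groups: simple '()' each

Answer: (((((((((((()))))))))))()())()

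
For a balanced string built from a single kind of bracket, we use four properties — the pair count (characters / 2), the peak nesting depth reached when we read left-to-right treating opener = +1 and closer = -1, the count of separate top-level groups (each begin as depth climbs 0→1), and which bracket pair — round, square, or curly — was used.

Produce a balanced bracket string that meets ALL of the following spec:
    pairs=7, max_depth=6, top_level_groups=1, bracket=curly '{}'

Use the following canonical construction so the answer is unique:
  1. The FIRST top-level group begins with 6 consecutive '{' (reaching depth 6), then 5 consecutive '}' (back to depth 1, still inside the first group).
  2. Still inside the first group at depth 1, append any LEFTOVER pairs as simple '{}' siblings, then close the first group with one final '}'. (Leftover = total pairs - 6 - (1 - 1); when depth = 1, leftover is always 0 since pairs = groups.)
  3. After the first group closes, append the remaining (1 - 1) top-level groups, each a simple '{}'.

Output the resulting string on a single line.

Spec: pairs=7 depth=6 groups=1
Leftover pairs = 7 - 6 - (1-1) = 1
First group: deep chain of depth 6 + 1 sibling pairs
Remaining 0 groups: simple '{}' each

Answer: {{{{{{}}}}}{}}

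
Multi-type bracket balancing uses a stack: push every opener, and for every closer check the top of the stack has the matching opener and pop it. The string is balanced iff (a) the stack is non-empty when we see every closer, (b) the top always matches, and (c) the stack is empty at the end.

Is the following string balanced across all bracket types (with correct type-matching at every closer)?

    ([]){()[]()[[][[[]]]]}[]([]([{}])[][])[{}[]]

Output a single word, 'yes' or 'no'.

pos 0: push '('; stack = (
pos 1: push '['; stack = ([
pos 2: ']' matches '['; pop; stack = (
pos 3: ')' matches '('; pop; stack = (empty)
pos 4: push '{'; stack = {
pos 5: push '('; stack = {(
pos 6: ')' matches '('; pop; stack = {
pos 7: push '['; stack = {[
pos 8: ']' matches '['; pop; stack = {
pos 9: push '('; stack = {(
pos 10: ')' matches '('; pop; stack = {
pos 11: push '['; stack = {[
pos 12: push '['; stack = {[[
pos 13: ']' matches '['; pop; stack = {[
pos 14: push '['; stack = {[[
pos 15: push '['; stack = {[[[
pos 16: push '['; stack = {[[[[
pos 17: ']' matches '['; pop; stack = {[[[
pos 18: ']' matches '['; pop; stack = {[[
pos 19: ']' matches '['; pop; stack = {[
pos 20: ']' matches '['; pop; stack = {
pos 21: '}' matches '{'; pop; stack = (empty)
pos 22: push '['; stack = [
pos 23: ']' matches '['; pop; stack = (empty)
pos 24: push '('; stack = (
pos 25: push '['; stack = ([
pos 26: ']' matches '['; pop; stack = (
pos 27: push '('; stack = ((
pos 28: push '['; stack = (([
pos 29: push '{'; stack = (([{
pos 30: '}' matches '{'; pop; stack = (([
pos 31: ']' matches '['; pop; stack = ((
pos 32: ')' matches '('; pop; stack = (
pos 33: push '['; stack = ([
pos 34: ']' matches '['; pop; stack = (
pos 35: push '['; stack = ([
pos 36: ']' matches '['; pop; stack = (
pos 37: ')' matches '('; pop; stack = (empty)
pos 38: push '['; stack = [
pos 39: push '{'; stack = [{
pos 40: '}' matches '{'; pop; stack = [
pos 41: push '['; stack = [[
pos 42: ']' matches '['; pop; stack = [
pos 43: ']' matches '['; pop; stack = (empty)
end: stack empty → VALID
Verdict: properly nested → yes

Answer: yes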